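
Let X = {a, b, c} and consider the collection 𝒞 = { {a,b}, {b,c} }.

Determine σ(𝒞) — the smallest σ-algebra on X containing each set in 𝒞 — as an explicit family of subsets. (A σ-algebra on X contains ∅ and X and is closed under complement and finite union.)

σ(𝒞) = { ∅, {a}, {b}, {c}, {a,b}, {a,c}, {b,c}, X }

Trace:
Take S₀ = 𝒞 ∪ {∅, X} = { ∅, {a,b}, {b,c}, X }.
Iteration 1. New:
  {a}  = complement {b,c}
  {c}  = complement {a,b}
Iteration 2 adds 1:
  {a,c}  = {c} ∪ {a}
Iteration 3 (1 new):
  {b}  = complement {a,c}
Iteration 4 adds nothing — fixpoint reached.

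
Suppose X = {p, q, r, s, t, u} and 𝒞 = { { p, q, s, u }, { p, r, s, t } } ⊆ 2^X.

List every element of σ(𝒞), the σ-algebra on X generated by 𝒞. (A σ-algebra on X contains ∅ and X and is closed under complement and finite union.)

Start: 𝒞 ∪ {∅, X} = { ∅, { p, q, s, u }, { p, r, s, t }, X }.
Pass 1: 2 new —
  { q, u }  = { p, r, s, t }ᶜ
  { r, t }  = { p, q, s, u }ᶜ
  (now 6)
Pass 2 (1 new):
  { q, r, t, u }  = { r, t } ∪ { q, u }
  (now 7)
Pass 3 (1 new):
  { p, s }  = { q, r, t, u }ᶜ
  (now 8)
Pass 4: stable.

Therefore σ(𝒞) = { ∅, { p, s }, { q, u }, { r, t }, { p, q, s, u }, { p, r, s, t }, { q, r, t, u }, X } (|σ(𝒞)| = 8).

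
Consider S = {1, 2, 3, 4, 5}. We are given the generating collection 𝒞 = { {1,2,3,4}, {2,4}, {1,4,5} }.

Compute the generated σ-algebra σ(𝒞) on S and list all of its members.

Seed the family with 𝒞 together with ∅ and S: { {}, {2,4}, {1,4,5}, {1,2,3,4}, S }.
Iteration 1: 4 new —
  {5}  = complement {1,2,3,4}
  {2,3}  = complement {1,4,5}
  {1,3,5}  = complement {2,4}
  {1,2,4,5}  = {1,4,5} ∪ {2,4}
  [9 total]
Iteration 2: +6 →
  {3}  = complement {1,2,4,5}
  {2,3,4}  = {2,3} ∪ {2,4}
  {2,3,5}  = {5} ∪ {2,3}
  {2,4,5}  = {5} ∪ {2,4}
  {1,2,3,5}  = {1,3,5} ∪ {2,3}
  {1,3,4,5}  = {1,4,5} ∪ {1,3,5}
  [15 total]
Iteration 3. New:
  {2}  = complement {1,3,4,5}
  {4}  = complement {1,2,3,5}
  {1,3}  = complement {2,4,5}
  {1,4}  = complement {2,3,5}
  {1,5}  = complement {2,3,4}
  {3,5}  = {3} ∪ {5}
  {2,3,4,5}  = {3} ∪ {2,4,5}
  [22 total]
Iteration 4 adds 9:
  {1}  = complement {2,3,4,5}
  {2,5}  = {2} ∪ {5}
  {3,4}  = {3} ∪ {4}
  {4,5}  = {5} ∪ {4}
  {1,2,3}  = {2} ∪ {1,3}
  {1,2,4}  = complement {3,5}
  {1,2,5}  = {2} ∪ {1,5}
  {1,3,4}  = {1,4} ∪ {1,3}
  {3,4,5}  = {3,5} ∪ {4}
  [31 total]
Iteration 5 (1 new):
  {1,2}  = complement {3,4,5}
  [32 total]
Iteration 6: closed — nothing new.

Hence σ(𝒞) has 32 members: { {}, {1}, {2}, {3}, {4}, {5}, {1,2}, {1,3}, {1,4}, {1,5}, {2,3}, {2,4}, {2,5}, {3,4}, {3,5}, {4,5}, {1,2,3}, {1,2,4}, {1,2,5}, {1,3,4}, {1,3,5}, {1,4,5}, {2,3,4}, {2,3,5}, {2,4,5}, {3,4,5}, {1,2,3,4}, {1,2,3,5}, {1,2,4,5}, {1,3,4,5}, {2,3,4,5}, S }.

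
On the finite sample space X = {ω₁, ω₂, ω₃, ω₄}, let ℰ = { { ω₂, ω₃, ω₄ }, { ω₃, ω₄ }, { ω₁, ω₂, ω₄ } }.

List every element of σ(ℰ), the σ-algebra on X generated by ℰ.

|σ(ℰ)| = 16.  σ(ℰ) = { {  }, { ω₁ }, { ω₂ }, { ω₃ }, { ω₄ }, { ω₁, ω₂ }, { ω₁, ω₃ }, { ω₁, ω₄ }, { ω₂, ω₃ }, { ω₂, ω₄ }, { ω₃, ω₄ }, { ω₁, ω₂, ω₃ }, { ω₁, ω₂, ω₄ }, { ω₁, ω₃, ω₄ }, { ω₂, ω₃, ω₄ }, X }

Check:
Seed the family with ℰ together with ∅ and X: { {  }, { ω₃, ω₄ }, { ω₁, ω₂, ω₄ }, { ω₂, ω₃, ω₄ }, X }.
Iteration 1 (3 new):
  { ω₁ }  = { ω₂, ω₃, ω₄ }ᶜ
  { ω₃ }  = { ω₁, ω₂, ω₄ }ᶜ
  { ω₁, ω₂ }  = { ω₃, ω₄ }ᶜ
  (now 8)
Iteration 2: 3 new —
  { ω₁, ω₃ }  = { ω₃ } ∪ { ω₁ }
  { ω₁, ω₂, ω₃ }  = { ω₃ } ∪ { ω₁, ω₂ }
  { ω₁, ω₃, ω₄ }  = { ω₃, ω₄ } ∪ { ω₁ }
  (now 11)
Iteration 3. New:
  { ω₂ }  = { ω₁, ω₃, ω₄ }ᶜ
  { ω₄ }  = { ω₁, ω₂, ω₃ }ᶜ
  { ω₂, ω₄ }  = { ω₁, ω₃ }ᶜ
  (now 14)
Iteration 4: 2 new —
  { ω₁, ω₄ }  = { ω₄ } ∪ { ω₁ }
  { ω₂, ω₃ }  = { ω₃ } ∪ { ω₂ }
  (now 16)
Iteration 5: closed — nothing new.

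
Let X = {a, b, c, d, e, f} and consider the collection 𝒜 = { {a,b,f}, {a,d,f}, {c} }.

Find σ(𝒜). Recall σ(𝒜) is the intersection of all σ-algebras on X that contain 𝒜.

Seed the family with 𝒜 together with ∅ and X: { {}, {c}, {a,b,f}, {a,d,f}, X }.
Iteration 1 adds 6:
  {b,c,e}  = {a,d,f}ᶜ
  {c,d,e}  = {a,b,f}ᶜ
  {a,b,c,f}  = {c} ∪ {a,b,f}
  {a,b,d,f}  = {a,b,f} ∪ {a,d,f}
  {a,c,d,f}  = {c} ∪ {a,d,f}
  {a,b,d,e,f}  = {c}ᶜ
  [11 total]
Iteration 2. New:
  {b,e}  = {a,c,d,f}ᶜ
  {c,e}  = {a,b,d,f}ᶜ
  {d,e}  = {a,b,c,f}ᶜ
  {b,c,d,e}  = {c,d,e} ∪ {b,c,e}
  {a,b,c,d,f}  = {a,b,d,f} ∪ {a,b,c,f}
  {a,b,c,e,f}  = {a,b,c,f} ∪ {b,c,e}
  {a,c,d,e,f}  = {c,d,e} ∪ {a,d,f}
  [18 total]
Iteration 3 (7 new):
  {b}  = {a,c,d,e,f}ᶜ
  {d}  = {a,b,c,e,f}ᶜ
  {e}  = {a,b,c,d,f}ᶜ
  {a,f}  = {b,c,d,e}ᶜ
  {b,d,e}  = {d,e} ∪ {b,e}
  {a,b,e,f}  = {b,e} ∪ {a,b,f}
  {a,d,e,f}  = {d,e} ∪ {a,d,f}
  [25 total]
Iteration 4 adds 6:
  {b,c}  = {a,d,e,f}ᶜ
  {b,d}  = {b} ∪ {d}
  {c,d}  = {a,b,e,f}ᶜ
  {a,c,f}  = {b,d,e}ᶜ
  {a,e,f}  = {a,f} ∪ {e}
  {a,c,e,f}  = {a,f} ∪ {c,e}
  [31 total]
Iteration 5. New:
  {b,c,d}  = {a,e,f}ᶜ
  [32 total]
Iteration 6: no new sets; the family is a σ-algebra.

σ(𝒜) = { {}, {b}, {c}, {d}, {e}, {a,f}, {b,c}, {b,d}, {b,e}, {c,d}, {c,e}, {d,e}, {a,b,f}, {a,c,f}, {a,d,f}, {a,e,f}, {b,c,d}, {b,c,e}, {b,d,e}, {c,d,e}, {a,b,c,f}, {a,b,d,f}, {a,b,e,f}, {a,c,d,f}, {a,c,e,f}, {a,d,e,f}, {b,c,d,e}, {a,b,c,d,f}, {a,b,c,e,f}, {a,b,d,e,f}, {a,c,d,e,f}, X }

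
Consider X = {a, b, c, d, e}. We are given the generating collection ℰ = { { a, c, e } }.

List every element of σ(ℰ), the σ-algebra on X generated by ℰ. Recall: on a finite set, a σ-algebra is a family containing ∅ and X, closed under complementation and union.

|σ(ℰ)| = 4.  σ(ℰ) = { {  }, { b, d }, { a, c, e }, X }

Working:
Start: ℰ ∪ {∅, X} = { {  }, { a, c, e }, X }.
Pass 1 adds 1:
  { b, d }  = X∖{ a, c, e }
  |family| = 4
Pass 2: closed — nothing new.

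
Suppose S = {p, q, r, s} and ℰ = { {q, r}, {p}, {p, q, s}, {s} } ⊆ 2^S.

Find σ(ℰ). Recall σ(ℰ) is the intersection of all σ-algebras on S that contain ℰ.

σ(ℰ) = { {}, {p}, {q}, {r}, {s}, {p, q}, {p, r}, {p, s}, {q, r}, {q, s}, {r, s}, {p, q, r}, {p, q, s}, {p, r, s}, {q, r, s}, S }

Trace:
Start: ℰ ∪ {∅, S} = { {}, {p}, {s}, {q, r}, {p, q, s}, S }.
Round 1: +4 →
  {r}  = {p, q, s}ᶜ
  {p, s}  = {q, r}ᶜ
  {p, q, r}  = {s}ᶜ
  {q, r, s}  = {p}ᶜ
  [10 total]
Round 2 (3 new):
  {p, r}  = {r} ∪ {p}
  {r, s}  = {r} ∪ {s}
  {p, r, s}  = {r} ∪ {p, s}
  [13 total]
Round 3: +3 →
  {q}  = {p, r, s}ᶜ
  {p, q}  = {r, s}ᶜ
  {q, s}  = {p, r}ᶜ
  [16 total]
Round 4: already closed under ᶜ and ∪.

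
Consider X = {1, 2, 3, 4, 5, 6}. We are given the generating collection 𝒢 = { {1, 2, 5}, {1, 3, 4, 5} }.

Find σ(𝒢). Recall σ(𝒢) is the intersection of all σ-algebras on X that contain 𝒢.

Take S₀ = 𝒢 ∪ {∅, X} = { ∅, {1, 2, 5}, {1, 3, 4, 5}, X }.
Round 1. New:
  {2, 6}  = complement {1, 3, 4, 5}
  {3, 4, 6}  = complement {1, 2, 5}
  {1, 2, 3, 4, 5}  = {1, 3, 4, 5} ∪ {1, 2, 5}
  (now 7)
Round 2 adds 4:
  {6}  = complement {1, 2, 3, 4, 5}
  {1, 2, 5, 6}  = {1, 2, 5} ∪ {2, 6}
  {2, 3, 4, 6}  = {3, 4, 6} ∪ {2, 6}
  {1, 3, 4, 5, 6}  = {1, 3, 4, 5} ∪ {3, 4, 6}
  (now 11)
Round 3: +3 →
  {2}  = complement {1, 3, 4, 5, 6}
  {1, 5}  = complement {2, 3, 4, 6}
  {3, 4}  = complement {1, 2, 5, 6}
  (now 14)
Round 4: 2 new —
  {1, 5, 6}  = {1, 5} ∪ {6}
  {2, 3, 4}  = {3, 4} ∪ {2}
  (now 16)
Round 5: already closed under ᶜ and ∪.

σ(𝒢) = { ∅, {2}, {6}, {1, 5}, {2, 6}, {3, 4}, {1, 2, 5}, {1, 5, 6}, {2, 3, 4}, {3, 4, 6}, {1, 2, 5, 6}, {1, 3, 4, 5}, {2, 3, 4, 6}, {1, 2, 3, 4, 5}, {1, 3, 4, 5, 6}, X }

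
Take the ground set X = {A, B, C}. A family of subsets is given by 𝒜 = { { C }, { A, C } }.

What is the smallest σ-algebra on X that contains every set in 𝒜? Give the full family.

|σ(𝒜)| = 8.  σ(𝒜) = { {}, { A }, { B }, { C }, { A, B }, { A, C }, { B, C }, X }

Derivation:
Take S₀ = 𝒜 ∪ {∅, X} = { {}, { C }, { A, C }, X }.
Pass 1 (2 new):
  { B }  = complement { A, C }
  { A, B }  = complement { C }
Pass 2. New:
  { B, C }  = { C } ∪ { B }
Pass 3 adds 1:
  { A }  = complement { B, C }
Pass 4 adds nothing — fixpoint reached.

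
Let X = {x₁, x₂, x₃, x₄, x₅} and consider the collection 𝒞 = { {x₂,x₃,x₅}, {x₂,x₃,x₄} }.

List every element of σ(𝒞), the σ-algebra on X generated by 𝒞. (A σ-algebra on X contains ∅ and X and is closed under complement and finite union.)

Begin from { {}, {x₂,x₃,x₄}, {x₂,x₃,x₅}, X } (that is, 𝒞 plus ∅ and X).
Round 1. New:
  {x₁,x₄}  = complement {x₂,x₃,x₅}
  {x₁,x₅}  = complement {x₂,x₃,x₄}
  {x₂,x₃,x₄,x₅}  = {x₂,x₃,x₄} ∪ {x₂,x₃,x₅}
  [7 total]
Round 2 adds 4:
  {x₁}  = complement {x₂,x₃,x₄,x₅}
  {x₁,x₄,x₅}  = {x₁,x₄} ∪ {x₁,x₅}
  {x₁,x₂,x₃,x₄}  = {x₂,x₃,x₄} ∪ {x₁,x₄}
  {x₁,x₂,x₃,x₅}  = {x₂,x₃,x₅} ∪ {x₁,x₅}
  [11 total]
Round 3: 3 new —
  {x₄}  = complement {x₁,x₂,x₃,x₅}
  {x₅}  = complement {x₁,x₂,x₃,x₄}
  {x₂,x₃}  = complement {x₁,x₄,x₅}
  [14 total]
Round 4 (2 new):
  {x₄,x₅}  = {x₄} ∪ {x₅}
  {x₁,x₂,x₃}  = {x₂,x₃} ∪ {x₁}
  [16 total]
Round 5: closed — nothing new.

Hence σ(𝒞) has 16 members: { {}, {x₁}, {x₄}, {x₅}, {x₁,x₄}, {x₁,x₅}, {x₂,x₃}, {x₄,x₅}, {x₁,x₂,x₃}, {x₁,x₄,x₅}, {x₂,x₃,x₄}, {x₂,x₃,x₅}, {x₁,x₂,x₃,x₄}, {x₁,x₂,x₃,x₅}, {x₂,x₃,x₄,x₅}, X }.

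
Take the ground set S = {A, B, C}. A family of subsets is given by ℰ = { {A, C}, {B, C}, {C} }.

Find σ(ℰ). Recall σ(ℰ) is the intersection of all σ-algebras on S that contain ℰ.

Start: ℰ ∪ {∅, S} = { ∅, {C}, {A, C}, {B, C}, S }.
Pass 1: +3 →
  {A}  = ᶜ of {B, C}
  {B}  = ᶜ of {A, C}
  {A, B}  = ᶜ of {C}
Pass 2: no new sets; the family is a σ-algebra.

Hence σ(ℰ) has 8 members: { ∅, {A}, {B}, {C}, {A, B}, {A, C}, {B, C}, S }.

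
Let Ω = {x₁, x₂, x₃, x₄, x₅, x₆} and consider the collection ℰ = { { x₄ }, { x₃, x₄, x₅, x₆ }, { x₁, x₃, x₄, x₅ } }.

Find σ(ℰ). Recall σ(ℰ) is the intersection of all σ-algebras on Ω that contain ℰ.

Seed the family with ℰ together with ∅ and Ω: { {}, { x₄ }, { x₁, x₃, x₄, x₅ }, { x₃, x₄, x₅, x₆ }, Ω }.
Iteration 1: 4 new —
  { x₁, x₂ }  = complement { x₃, x₄, x₅, x₆ }
  { x₂, x₆ }  = complement { x₁, x₃, x₄, x₅ }
  { x₁, x₂, x₃, x₅, x₆ }  = complement { x₄ }
  { x₁, x₃, x₄, x₅, x₆ }  = { x₁, x₃, x₄, x₅ } ∪ { x₃, x₄, x₅, x₆ }
  |family| = 9
Iteration 2 (6 new):
  { x₂ }  = complement { x₁, x₃, x₄, x₅, x₆ }
  { x₁, x₂, x₄ }  = { x₁, x₂ } ∪ { x₄ }
  { x₁, x₂, x₆ }  = { x₁, x₂ } ∪ { x₂, x₆ }
  { x₂, x₄, x₆ }  = { x₂, x₆ } ∪ { x₄ }
  { x₁, x₂, x₃, x₄, x₅ }  = { x₁, x₂ } ∪ { x₁, x₃, x₄, x₅ }
  { x₂, x₃, x₄, x₅, x₆ }  = { x₃, x₄, x₅, x₆ } ∪ { x₂, x₆ }
  |family| = 15
Iteration 3: +7 →
  { x₁ }  = complement { x₂, x₃, x₄, x₅, x₆ }
  { x₆ }  = complement { x₁, x₂, x₃, x₄, x₅ }
  { x₂, x₄ }  = { x₄ } ∪ { x₂ }
  { x₁, x₃, x₅ }  = complement { x₂, x₄, x₆ }
  { x₃, x₄, x₅ }  = complement { x₁, x₂, x₆ }
  { x₃, x₅, x₆ }  = complement { x₁, x₂, x₄ }
  { x₁, x₂, x₄, x₆ }  = { x₂, x₄, x₆ } ∪ { x₁, x₂ }
  |family| = 22
Iteration 4: 8 new —
  { x₁, x₄ }  = { x₄ } ∪ { x₁ }
  { x₁, x₆ }  = { x₆ } ∪ { x₁ }
  { x₃, x₅ }  = complement { x₁, x₂, x₄, x₆ }
  { x₄, x₆ }  = { x₆ } ∪ { x₄ }
  { x₁, x₂, x₃, x₅ }  = { x₁, x₃, x₅ } ∪ { x₂ }
  { x₁, x₃, x₅, x₆ }  = complement { x₂, x₄ }
  { x₂, x₃, x₄, x₅ }  = { x₃, x₄, x₅ } ∪ { x₂ }
  { x₂, x₃, x₅, x₆ }  = { x₂ } ∪ { x₃, x₅, x₆ }
  |family| = 30
Iteration 5: +2 →
  { x₁, x₄, x₆ }  = { x₁ } ∪ { x₄, x₆ }
  { x₂, x₃, x₅ }  = { x₂ } ∪ { x₃, x₅ }
  |family| = 32
Iteration 6: no new sets; the family is a σ-algebra.

Hence σ(ℰ) has 32 members: { {}, { x₁ }, { x₂ }, { x₄ }, { x₆ }, { x₁, x₂ }, { x₁, x₄ }, { x₁, x₆ }, { x₂, x₄ }, { x₂, x₆ }, { x₃, x₅ }, { x₄, x₆ }, { x₁, x₂, x₄ }, { x₁, x₂, x₆ }, { x₁, x₃, x₅ }, { x₁, x₄, x₆ }, { x₂, x₃, x₅ }, { x₂, x₄, x₆ }, { x₃, x₄, x₅ }, { x₃, x₅, x₆ }, { x₁, x₂, x₃, x₅ }, { x₁, x₂, x₄, x₆ }, { x₁, x₃, x₄, x₅ }, { x₁, x₃, x₅, x₆ }, { x₂, x₃, x₄, x₅ }, { x₂, x₃, x₅, x₆ }, { x₃, x₄, x₅, x₆ }, { x₁, x₂, x₃, x₄, x₅ }, { x₁, x₂, x₃, x₅, x₆ }, { x₁, x₃, x₄, x₅, x₆ }, { x₂, x₃, x₄, x₅, x₆ }, Ω }.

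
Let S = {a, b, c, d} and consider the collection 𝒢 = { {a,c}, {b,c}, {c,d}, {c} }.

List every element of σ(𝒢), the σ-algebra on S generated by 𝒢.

Seed the family with 𝒢 together with ∅ and S: { ∅, {c}, {a,c}, {b,c}, {c,d}, S }.
Iteration 1: 7 new —
  {a,b}  = complement {c,d}
  {a,d}  = complement {b,c}
  {b,d}  = complement {a,c}
  {a,b,c}  = {b,c} ∪ {a,c}
  {a,b,d}  = complement {c}
  {a,c,d}  = {c,d} ∪ {a,c}
  {b,c,d}  = {c,d} ∪ {b,c}
  — 13 sets.
Iteration 2. New:
  {a}  = complement {b,c,d}
  {b}  = complement {a,c,d}
  {d}  = complement {a,b,c}
  — 16 sets.
Iteration 3 adds nothing — fixpoint reached.

|σ(𝒢)| = 16.  σ(𝒢) = { ∅, {a}, {b}, {c}, {d}, {a,b}, {a,c}, {a,d}, {b,c}, {b,d}, {c,d}, {a,b,c}, {a,b,d}, {a,c,d}, {b,c,d}, S }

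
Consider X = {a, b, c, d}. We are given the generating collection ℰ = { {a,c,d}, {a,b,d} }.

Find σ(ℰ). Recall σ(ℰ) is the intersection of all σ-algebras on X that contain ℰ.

Start: ℰ ∪ {∅, X} = { ∅, {a,b,d}, {a,c,d}, X }.
Step 1 adds 2:
  {b}  = complement {a,c,d}
  {c}  = complement {a,b,d}
Step 2 adds 1:
  {b,c}  = {c} ∪ {b}
Step 3 adds 1:
  {a,d}  = complement {b,c}
Step 4 adds nothing — fixpoint reached.

|σ(ℰ)| = 8.  σ(ℰ) = { ∅, {b}, {c}, {a,d}, {b,c}, {a,b,d}, {a,c,d}, X }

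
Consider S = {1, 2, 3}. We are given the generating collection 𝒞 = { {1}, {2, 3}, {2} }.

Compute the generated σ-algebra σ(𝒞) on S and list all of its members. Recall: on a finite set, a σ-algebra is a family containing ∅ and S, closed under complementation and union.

|σ(𝒞)| = 8.  σ(𝒞) = { ∅, {1}, {2}, {3}, {1, 2}, {1, 3}, {2, 3}, S }

Trace:
Start: 𝒞 ∪ {∅, S} = { ∅, {1}, {2}, {2, 3}, S }.
Iteration 1 (2 new):
  {1, 2}  = {2} ∪ {1}
  {1, 3}  = {2}ᶜ
Iteration 2 adds 1:
  {3}  = {1, 2}ᶜ
Iteration 3: already closed under ᶜ and ∪.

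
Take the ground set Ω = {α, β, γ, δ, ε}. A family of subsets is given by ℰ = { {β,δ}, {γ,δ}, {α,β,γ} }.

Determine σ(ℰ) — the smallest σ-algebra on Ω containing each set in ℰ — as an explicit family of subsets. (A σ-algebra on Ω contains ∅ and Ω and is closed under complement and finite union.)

Start: ℰ ∪ {∅, Ω} = { ∅, {β,δ}, {γ,δ}, {α,β,γ}, Ω }.
Step 1 adds 5:
  {δ,ε}  = Ω∖{α,β,γ}
  {α,β,ε}  = Ω∖{γ,δ}
  {α,γ,ε}  = Ω∖{β,δ}
  {β,γ,δ}  = {γ,δ} ∪ {β,δ}
  {α,β,γ,δ}  = {γ,δ} ∪ {α,β,γ}
  |family| = 10
Step 2: 8 new —
  {ε}  = Ω∖{α,β,γ,δ}
  {α,ε}  = Ω∖{β,γ,δ}
  {β,δ,ε}  = {δ,ε} ∪ {β,δ}
  {γ,δ,ε}  = {γ,δ} ∪ {δ,ε}
  {α,β,γ,ε}  = {α,β,γ} ∪ {α,γ,ε}
  {α,β,δ,ε}  = {δ,ε} ∪ {α,β,ε}
  {α,γ,δ,ε}  = {γ,δ} ∪ {α,γ,ε}
  {β,γ,δ,ε}  = {β,γ,δ} ∪ {δ,ε}
  |family| = 18
Step 3 (7 new):
  {α}  = Ω∖{β,γ,δ,ε}
  {β}  = Ω∖{α,γ,δ,ε}
  {γ}  = Ω∖{α,β,δ,ε}
  {δ}  = Ω∖{α,β,γ,ε}
  {α,β}  = Ω∖{γ,δ,ε}
  {α,γ}  = Ω∖{β,δ,ε}
  {α,δ,ε}  = {δ,ε} ∪ {α,ε}
  |family| = 25
Step 4 adds 6:
  {α,δ}  = {δ} ∪ {α}
  {β,γ}  = Ω∖{α,δ,ε}
  {β,ε}  = {β} ∪ {ε}
  {γ,ε}  = {ε} ∪ {γ}
  {α,β,δ}  = {α,β} ∪ {δ}
  {α,γ,δ}  = {γ,δ} ∪ {α,γ}
  |family| = 31
Step 5: 1 new —
  {β,γ,ε}  = Ω∖{α,δ}
  |family| = 32
Step 6: no new sets; the family is a σ-algebra.

σ(ℰ) = { ∅, {α}, {β}, {γ}, {δ}, {ε}, {α,β}, {α,γ}, {α,δ}, {α,ε}, {β,γ}, {β,δ}, {β,ε}, {γ,δ}, {γ,ε}, {δ,ε}, {α,β,γ}, {α,β,δ}, {α,β,ε}, {α,γ,δ}, {α,γ,ε}, {α,δ,ε}, {β,γ,δ}, {β,γ,ε}, {β,δ,ε}, {γ,δ,ε}, {α,β,γ,δ}, {α,β,γ,ε}, {α,β,δ,ε}, {α,γ,δ,ε}, {β,γ,δ,ε}, Ω }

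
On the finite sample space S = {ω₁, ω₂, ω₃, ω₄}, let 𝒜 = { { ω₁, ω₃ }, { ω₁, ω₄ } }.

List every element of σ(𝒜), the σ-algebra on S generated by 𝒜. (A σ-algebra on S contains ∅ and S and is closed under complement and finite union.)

σ(𝒜) = { {}, { ω₁ }, { ω₂ }, { ω₃ }, { ω₄ }, { ω₁, ω₂ }, { ω₁, ω₃ }, { ω₁, ω₄ }, { ω₂, ω₃ }, { ω₂, ω₄ }, { ω₃, ω₄ }, { ω₁, ω₂, ω₃ }, { ω₁, ω₂, ω₄ }, { ω₁, ω₃, ω₄ }, { ω₂, ω₃, ω₄ }, S }

Check:
Begin from { {}, { ω₁, ω₃ }, { ω₁, ω₄ }, S } (that is, 𝒜 plus ∅ and S).
Iteration 1: 3 new —
  { ω₂, ω₃ }  = ᶜ of { ω₁, ω₄ }
  { ω₂, ω₄ }  = ᶜ of { ω₁, ω₃ }
  { ω₁, ω₃, ω₄ }  = { ω₁, ω₃ } ∪ { ω₁, ω₄ }
  [7 total]
Iteration 2. New:
  { ω₂ }  = ᶜ of { ω₁, ω₃, ω₄ }
  { ω₁, ω₂, ω₃ }  = { ω₂, ω₃ } ∪ { ω₁, ω₃ }
  { ω₁, ω₂, ω₄ }  = { ω₁, ω₄ } ∪ { ω₂, ω₄ }
  { ω₂, ω₃, ω₄ }  = { ω₂, ω₃ } ∪ { ω₂, ω₄ }
  [11 total]
Iteration 3: 3 new —
  { ω₁ }  = ᶜ of { ω₂, ω₃, ω₄ }
  { ω₃ }  = ᶜ of { ω₁, ω₂, ω₄ }
  { ω₄ }  = ᶜ of { ω₁, ω₂, ω₃ }
  [14 total]
Iteration 4: +2 →
  { ω₁, ω₂ }  = { ω₂ } ∪ { ω₁ }
  { ω₃, ω₄ }  = { ω₃ } ∪ { ω₄ }
  [16 total]
Iteration 5: already closed under ᶜ and ∪.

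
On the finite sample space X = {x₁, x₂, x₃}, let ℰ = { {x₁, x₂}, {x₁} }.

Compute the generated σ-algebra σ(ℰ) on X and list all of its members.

Seed the family with ℰ together with ∅ and X: { {}, {x₁}, {x₁, x₂}, X }.
Pass 1 adds 2:
  {x₃}  = complement {x₁, x₂}
  {x₂, x₃}  = complement {x₁}
Pass 2 (1 new):
  {x₁, x₃}  = {x₃} ∪ {x₁}
Pass 3: 1 new —
  {x₂}  = complement {x₁, x₃}
Pass 4: stable.

Hence σ(ℰ) has 8 members: { {}, {x₁}, {x₂}, {x₃}, {x₁, x₂}, {x₁, x₃}, {x₂, x₃}, X }.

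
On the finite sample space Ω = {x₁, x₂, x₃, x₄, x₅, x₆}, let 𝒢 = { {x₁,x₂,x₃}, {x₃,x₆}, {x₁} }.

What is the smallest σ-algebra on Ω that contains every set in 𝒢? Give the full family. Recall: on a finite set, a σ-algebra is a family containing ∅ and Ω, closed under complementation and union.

|σ(𝒢)| = 32.  σ(𝒢) = { {}, {x₁}, {x₂}, {x₃}, {x₆}, {x₁,x₂}, {x₁,x₃}, {x₁,x₆}, {x₂,x₃}, {x₂,x₆}, {x₃,x₆}, {x₄,x₅}, {x₁,x₂,x₃}, {x₁,x₂,x₆}, {x₁,x₃,x₆}, {x₁,x₄,x₅}, {x₂,x₃,x₆}, {x₂,x₄,x₅}, {x₃,x₄,x₅}, {x₄,x₅,x₆}, {x₁,x₂,x₃,x₆}, {x₁,x₂,x₄,x₅}, {x₁,x₃,x₄,x₅}, {x₁,x₄,x₅,x₆}, {x₂,x₃,x₄,x₅}, {x₂,x₄,x₅,x₆}, {x₃,x₄,x₅,x₆}, {x₁,x₂,x₃,x₄,x₅}, {x₁,x₂,x₄,x₅,x₆}, {x₁,x₃,x₄,x₅,x₆}, {x₂,x₃,x₄,x₅,x₆}, Ω }

Derivation:
Initial family (5 sets): { {}, {x₁}, {x₃,x₆}, {x₁,x₂,x₃}, Ω }.
Iteration 1 (5 new):
  {x₁,x₃,x₆}  = {x₃,x₆} ∪ {x₁}
  {x₄,x₅,x₆}  = Ω∖{x₁,x₂,x₃}
  {x₁,x₂,x₃,x₆}  = {x₁,x₂,x₃} ∪ {x₃,x₆}
  {x₁,x₂,x₄,x₅}  = Ω∖{x₃,x₆}
  {x₂,x₃,x₄,x₅,x₆}  = Ω∖{x₁}
Iteration 2 (7 new):
  {x₄,x₅}  = Ω∖{x₁,x₂,x₃,x₆}
  {x₂,x₄,x₅}  = Ω∖{x₁,x₃,x₆}
  {x₁,x₄,x₅,x₆}  = {x₄,x₅,x₆} ∪ {x₁}
  {x₃,x₄,x₅,x₆}  = {x₃,x₆} ∪ {x₄,x₅,x₆}
  {x₁,x₂,x₃,x₄,x₅}  = {x₁,x₂,x₃} ∪ {x₁,x₂,x₄,x₅}
  {x₁,x₂,x₄,x₅,x₆}  = {x₁,x₂,x₄,x₅} ∪ {x₄,x₅,x₆}
  {x₁,x₃,x₄,x₅,x₆}  = {x₁,x₃,x₆} ∪ {x₄,x₅,x₆}
Iteration 3. New:
  {x₂}  = Ω∖{x₁,x₃,x₄,x₅,x₆}
  {x₃}  = Ω∖{x₁,x₂,x₄,x₅,x₆}
  {x₆}  = Ω∖{x₁,x₂,x₃,x₄,x₅}
  {x₁,x₂}  = Ω∖{x₃,x₄,x₅,x₆}
  {x₂,x₃}  = Ω∖{x₁,x₄,x₅,x₆}
  {x₁,x₄,x₅}  = {x₄,x₅} ∪ {x₁}
  {x₂,x₄,x₅,x₆}  = {x₄,x₅,x₆} ∪ {x₂,x₄,x₅}
Iteration 4. New:
  {x₁,x₃}  = Ω∖{x₂,x₄,x₅,x₆}
  {x₁,x₆}  = {x₆} ∪ {x₁}
  {x₂,x₆}  = {x₂} ∪ {x₆}
  {x₁,x₂,x₆}  = {x₁,x₂} ∪ {x₆}
  {x₂,x₃,x₆}  = Ω∖{x₁,x₄,x₅}
  {x₃,x₄,x₅}  = {x₄,x₅} ∪ {x₃}
  {x₁,x₃,x₄,x₅}  = {x₁,x₄,x₅} ∪ {x₃}
  {x₂,x₃,x₄,x₅}  = {x₄,x₅} ∪ {x₂,x₃}
Iteration 5: closed — nothing new.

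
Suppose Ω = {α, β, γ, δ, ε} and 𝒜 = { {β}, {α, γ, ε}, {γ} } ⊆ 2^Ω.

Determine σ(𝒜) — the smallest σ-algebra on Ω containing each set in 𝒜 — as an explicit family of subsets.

Start: 𝒜 ∪ {∅, Ω} = { {}, {β}, {γ}, {α, γ, ε}, Ω }.
Iteration 1. New:
  {β, γ}  = {γ} ∪ {β}
  {β, δ}  = Ω∖{α, γ, ε}
  {α, β, γ, ε}  = {α, γ, ε} ∪ {β}
  {α, β, δ, ε}  = Ω∖{γ}
  {α, γ, δ, ε}  = Ω∖{β}
  — 10 sets.
Iteration 2 (3 new):
  {δ}  = Ω∖{α, β, γ, ε}
  {α, δ, ε}  = Ω∖{β, γ}
  {β, γ, δ}  = {γ} ∪ {β, δ}
  — 13 sets.
Iteration 3. New:
  {α, ε}  = Ω∖{β, γ, δ}
  {γ, δ}  = {γ} ∪ {δ}
  — 15 sets.
Iteration 4: +1 →
  {α, β, ε}  = Ω∖{γ, δ}
  — 16 sets.
Iteration 5: stable.

Hence σ(𝒜) has 16 members: { {}, {β}, {γ}, {δ}, {α, ε}, {β, γ}, {β, δ}, {γ, δ}, {α, β, ε}, {α, γ, ε}, {α, δ, ε}, {β, γ, δ}, {α, β, γ, ε}, {α, β, δ, ε}, {α, γ, δ, ε}, Ω }.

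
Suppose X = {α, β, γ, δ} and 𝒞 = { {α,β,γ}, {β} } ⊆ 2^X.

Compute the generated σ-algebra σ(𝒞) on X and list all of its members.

Begin from { {}, {β}, {α,β,γ}, X } (that is, 𝒞 plus ∅ and X).
Round 1 (2 new):
  {δ}  = complement {α,β,γ}
  {α,γ,δ}  = complement {β}
  [6 total]
Round 2. New:
  {β,δ}  = {δ} ∪ {β}
  [7 total]
Round 3 (1 new):
  {α,γ}  = complement {β,δ}
  [8 total]
Round 4: stable.

Hence σ(𝒞) has 8 members: { {}, {β}, {δ}, {α,γ}, {β,δ}, {α,β,γ}, {α,γ,δ}, X }.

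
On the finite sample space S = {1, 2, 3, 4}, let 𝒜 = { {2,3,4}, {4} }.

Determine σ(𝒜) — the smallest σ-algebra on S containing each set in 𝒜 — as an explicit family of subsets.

Begin from { {}, {4}, {2,3,4}, S } (that is, 𝒜 plus ∅ and S).
Iteration 1: +2 →
  {1}  = S∖{2,3,4}
  {1,2,3}  = S∖{4}
  (now 6)
Iteration 2 adds 1:
  {1,4}  = {4} ∪ {1}
  (now 7)
Iteration 3: +1 →
  {2,3}  = S∖{1,4}
  (now 8)
Iteration 4: stable.

σ(𝒜) = { {}, {1}, {4}, {1,4}, {2,3}, {1,2,3}, {2,3,4}, S }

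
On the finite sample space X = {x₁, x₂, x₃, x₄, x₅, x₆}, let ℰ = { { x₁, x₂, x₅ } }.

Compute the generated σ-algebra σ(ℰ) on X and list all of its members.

σ(ℰ) (4 sets): { {  }, { x₁, x₂, x₅ }, { x₃, x₄, x₆ }, X }

Check:
Take S₀ = ℰ ∪ {∅, X} = { {  }, { x₁, x₂, x₅ }, X }.
Step 1 adds 1:
  { x₃, x₄, x₆ }  = complement { x₁, x₂, x₅ }
  |family| = 4
Step 2: stable.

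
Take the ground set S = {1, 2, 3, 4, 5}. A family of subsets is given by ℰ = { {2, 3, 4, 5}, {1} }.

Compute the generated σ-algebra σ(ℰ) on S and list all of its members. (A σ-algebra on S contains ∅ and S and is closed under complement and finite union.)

σ(ℰ) = { {}, {1}, {2, 3, 4, 5}, S }

Derivation:
Seed the family with ℰ together with ∅ and S: { {}, {1}, {2, 3, 4, 5}, S }.
Pass 1: already closed under ᶜ and ∪.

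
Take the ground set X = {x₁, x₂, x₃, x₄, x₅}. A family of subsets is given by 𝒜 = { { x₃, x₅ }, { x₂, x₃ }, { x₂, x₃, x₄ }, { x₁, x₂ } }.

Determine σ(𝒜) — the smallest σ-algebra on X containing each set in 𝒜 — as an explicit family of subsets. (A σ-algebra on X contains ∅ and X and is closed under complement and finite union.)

|σ(𝒜)| = 32.  σ(𝒜) = { {}, { x₁ }, { x₂ }, { x₃ }, { x₄ }, { x₅ }, { x₁, x₂ }, { x₁, x₃ }, { x₁, x₄ }, { x₁, x₅ }, { x₂, x₃ }, { x₂, x₄ }, { x₂, x₅ }, { x₃, x₄ }, { x₃, x₅ }, { x₄, x₅ }, { x₁, x₂, x₃ }, { x₁, x₂, x₄ }, { x₁, x₂, x₅ }, { x₁, x₃, x₄ }, { x₁, x₃, x₅ }, { x₁, x₄, x₅ }, { x₂, x₃, x₄ }, { x₂, x₃, x₅ }, { x₂, x₄, x₅ }, { x₃, x₄, x₅ }, { x₁, x₂, x₃, x₄ }, { x₁, x₂, x₃, x₅ }, { x₁, x₂, x₄, x₅ }, { x₁, x₃, x₄, x₅ }, { x₂, x₃, x₄, x₅ }, X }

Derivation:
Seed the family with 𝒜 together with ∅ and X: { {}, { x₁, x₂ }, { x₂, x₃ }, { x₃, x₅ }, { x₂, x₃, x₄ }, X }.
Round 1: +9 →
  { x₁, x₅ }  = ᶜ of { x₂, x₃, x₄ }
  { x₁, x₂, x₃ }  = { x₂, x₃ } ∪ { x₁, x₂ }
  { x₁, x₂, x₄ }  = ᶜ of { x₃, x₅ }
  { x₁, x₄, x₅ }  = ᶜ of { x₂, x₃ }
  { x₂, x₃, x₅ }  = { x₂, x₃ } ∪ { x₃, x₅ }
  { x₃, x₄, x₅ }  = ᶜ of { x₁, x₂ }
  { x₁, x₂, x₃, x₄ }  = { x₂, x₃, x₄ } ∪ { x₁, x₂ }
  { x₁, x₂, x₃, x₅ }  = { x₁, x₂ } ∪ { x₃, x₅ }
  { x₂, x₃, x₄, x₅ }  = { x₂, x₃, x₄ } ∪ { x₃, x₅ }
  — 15 sets.
Round 2 adds 9:
  { x₁ }  = ᶜ of { x₂, x₃, x₄, x₅ }
  { x₄ }  = ᶜ of { x₁, x₂, x₃, x₅ }
  { x₅ }  = ᶜ of { x₁, x₂, x₃, x₄ }
  { x₁, x₄ }  = ᶜ of { x₂, x₃, x₅ }
  { x₄, x₅ }  = ᶜ of { x₁, x₂, x₃ }
  { x₁, x₂, x₅ }  = { x₁, x₂ } ∪ { x₁, x₅ }
  { x₁, x₃, x₅ }  = { x₁, x₅ } ∪ { x₃, x₅ }
  { x₁, x₂, x₄, x₅ }  = { x₁, x₄, x₅ } ∪ { x₁, x₂ }
  { x₁, x₃, x₄, x₅ }  = { x₁, x₄, x₅ } ∪ { x₃, x₄, x₅ }
  — 24 sets.
Round 3 adds 4:
  { x₂ }  = ᶜ of { x₁, x₃, x₄, x₅ }
  { x₃ }  = ᶜ of { x₁, x₂, x₄, x₅ }
  { x₂, x₄ }  = ᶜ of { x₁, x₃, x₅ }
  { x₃, x₄ }  = ᶜ of { x₁, x₂, x₅ }
  — 28 sets.
Round 4 adds 4:
  { x₁, x₃ }  = { x₃ } ∪ { x₁ }
  { x₂, x₅ }  = { x₂ } ∪ { x₅ }
  { x₁, x₃, x₄ }  = { x₃, x₄ } ∪ { x₁, x₄ }
  { x₂, x₄, x₅ }  = { x₂ } ∪ { x₄, x₅ }
  — 32 sets.
After Round 5 the family is unchanged; done.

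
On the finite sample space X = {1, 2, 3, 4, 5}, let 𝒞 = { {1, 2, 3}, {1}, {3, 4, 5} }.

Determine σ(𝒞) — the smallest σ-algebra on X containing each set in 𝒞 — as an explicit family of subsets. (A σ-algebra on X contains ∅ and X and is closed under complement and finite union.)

Answer: σ(𝒞) = { {}, {1}, {2}, {3}, {1, 2}, {1, 3}, {2, 3}, {4, 5}, {1, 2, 3}, {1, 4, 5}, {2, 4, 5}, {3, 4, 5}, {1, 2, 4, 5}, {1, 3, 4, 5}, {2, 3, 4, 5}, X }

Trace:
Seed the family with 𝒞 together with ∅ and X: { {}, {1}, {1, 2, 3}, {3, 4, 5}, X }.
Pass 1 (4 new):
  {1, 2}  = complement {3, 4, 5}
  {4, 5}  = complement {1, 2, 3}
  {1, 3, 4, 5}  = {3, 4, 5} ∪ {1}
  {2, 3, 4, 5}  = complement {1}
  — 9 sets.
Pass 2 (3 new):
  {2}  = complement {1, 3, 4, 5}
  {1, 4, 5}  = {4, 5} ∪ {1}
  {1, 2, 4, 5}  = {1, 2} ∪ {4, 5}
  — 12 sets.
Pass 3 adds 3:
  {3}  = complement {1, 2, 4, 5}
  {2, 3}  = complement {1, 4, 5}
  {2, 4, 5}  = {4, 5} ∪ {2}
  — 15 sets.
Pass 4: +1 →
  {1, 3}  = complement {2, 4, 5}
  — 16 sets.
Pass 5: closed — nothing new.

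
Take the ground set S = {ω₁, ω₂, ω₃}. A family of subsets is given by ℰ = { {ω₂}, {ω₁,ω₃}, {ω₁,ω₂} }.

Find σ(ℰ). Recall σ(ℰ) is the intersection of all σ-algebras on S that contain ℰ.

Answer: σ(ℰ) = { ∅, {ω₁}, {ω₂}, {ω₃}, {ω₁,ω₂}, {ω₁,ω₃}, {ω₂,ω₃}, S }

Trace:
Begin from { ∅, {ω₂}, {ω₁,ω₂}, {ω₁,ω₃}, S } (that is, ℰ plus ∅ and S).
Step 1 adds 1:
  {ω₃}  = complement {ω₁,ω₂}
  |family| = 6
Step 2: 1 new —
  {ω₂,ω₃}  = {ω₃} ∪ {ω₂}
  |family| = 7
Step 3. New:
  {ω₁}  = complement {ω₂,ω₃}
  |family| = 8
Step 4: no new sets; the family is a σ-algebra.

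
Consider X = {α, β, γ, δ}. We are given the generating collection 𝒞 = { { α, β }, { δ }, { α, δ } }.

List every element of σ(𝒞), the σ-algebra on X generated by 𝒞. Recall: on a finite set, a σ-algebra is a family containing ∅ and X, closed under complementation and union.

σ(𝒞) = { {}, { α }, { β }, { γ }, { δ }, { α, β }, { α, γ }, { α, δ }, { β, γ }, { β, δ }, { γ, δ }, { α, β, γ }, { α, β, δ }, { α, γ, δ }, { β, γ, δ }, X }

Trace:
Start: 𝒞 ∪ {∅, X} = { {}, { δ }, { α, β }, { α, δ }, X }.
Pass 1 (4 new):
  { β, γ }  = complement { α, δ }
  { γ, δ }  = complement { α, β }
  { α, β, γ }  = complement { δ }
  { α, β, δ }  = { α, δ } ∪ { α, β }
  (now 9)
Pass 2: 3 new —
  { γ }  = complement { α, β, δ }
  { α, γ, δ }  = { γ, δ } ∪ { α, δ }
  { β, γ, δ }  = { γ, δ } ∪ { β, γ }
  (now 12)
Pass 3. New:
  { α }  = complement { β, γ, δ }
  { β }  = complement { α, γ, δ }
  (now 14)
Pass 4: +2 →
  { α, γ }  = { γ } ∪ { α }
  { β, δ }  = { δ } ∪ { β }
  (now 16)
After Pass 5 the family is unchanged; done.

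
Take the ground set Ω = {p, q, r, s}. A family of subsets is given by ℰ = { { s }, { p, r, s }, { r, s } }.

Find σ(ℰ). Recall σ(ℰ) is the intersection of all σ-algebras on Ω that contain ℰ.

Initial family (5 sets): { ∅, { s }, { r, s }, { p, r, s }, Ω }.
Pass 1: +3 →
  { q }  = complement { p, r, s }
  { p, q }  = complement { r, s }
  { p, q, r }  = complement { s }
  — 8 sets.
Pass 2: +3 →
  { q, s }  = { s } ∪ { q }
  { p, q, s }  = { s } ∪ { p, q }
  { q, r, s }  = { q } ∪ { r, s }
  — 11 sets.
Pass 3: +3 →
  { p }  = complement { q, r, s }
  { r }  = complement { p, q, s }
  { p, r }  = complement { q, s }
  — 14 sets.
Pass 4: +2 →
  { p, s }  = { s } ∪ { p }
  { q, r }  = { r } ∪ { q }
  — 16 sets.
Pass 5: stable.

|σ(ℰ)| = 16.  σ(ℰ) = { ∅, { p }, { q }, { r }, { s }, { p, q }, { p, r }, { p, s }, { q, r }, { q, s }, { r, s }, { p, q, r }, { p, q, s }, { p, r, s }, { q, r, s }, Ω }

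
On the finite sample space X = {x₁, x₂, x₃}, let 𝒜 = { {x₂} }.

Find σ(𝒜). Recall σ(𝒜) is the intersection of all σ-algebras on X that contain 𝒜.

σ(𝒜) (4 sets): { ∅, {x₂}, {x₁,x₃}, X }

Derivation:
Seed the family with 𝒜 together with ∅ and X: { ∅, {x₂}, X }.
Pass 1 (1 new):
  {x₁,x₃}  = ᶜ of {x₂}
  [4 total]
Pass 2: already closed under ᶜ and ∪.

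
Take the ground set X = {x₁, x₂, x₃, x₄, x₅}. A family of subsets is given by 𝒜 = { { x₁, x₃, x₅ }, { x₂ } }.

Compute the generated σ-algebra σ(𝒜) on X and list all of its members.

Take S₀ = 𝒜 ∪ {∅, X} = { {  }, { x₂ }, { x₁, x₃, x₅ }, X }.
Step 1 (3 new):
  { x₂, x₄ }  = { x₁, x₃, x₅ }ᶜ
  { x₁, x₂, x₃, x₅ }  = { x₁, x₃, x₅ } ∪ { x₂ }
  { x₁, x₃, x₄, x₅ }  = { x₂ }ᶜ
  [7 total]
Step 2. New:
  { x₄ }  = { x₁, x₂, x₃, x₅ }ᶜ
  [8 total]
Step 3: no new sets; the family is a σ-algebra.

Therefore σ(𝒜) = { {  }, { x₂ }, { x₄ }, { x₂, x₄ }, { x₁, x₃, x₅ }, { x₁, x₂, x₃, x₅ }, { x₁, x₃, x₄, x₅ }, X } (|σ(𝒜)| = 8).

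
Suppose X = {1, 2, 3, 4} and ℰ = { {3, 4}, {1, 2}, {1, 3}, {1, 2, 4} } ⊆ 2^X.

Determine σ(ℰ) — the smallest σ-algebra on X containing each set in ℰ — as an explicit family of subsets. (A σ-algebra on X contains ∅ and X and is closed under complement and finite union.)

Begin from { ∅, {1, 2}, {1, 3}, {3, 4}, {1, 2, 4}, X } (that is, ℰ plus ∅ and X).
Iteration 1 (4 new):
  {3}  = ᶜ of {1, 2, 4}
  {2, 4}  = ᶜ of {1, 3}
  {1, 2, 3}  = {1, 2} ∪ {1, 3}
  {1, 3, 4}  = {3, 4} ∪ {1, 3}
  [10 total]
Iteration 2. New:
  {2}  = ᶜ of {1, 3, 4}
  {4}  = ᶜ of {1, 2, 3}
  {2, 3, 4}  = {3, 4} ∪ {2, 4}
  [13 total]
Iteration 3. New:
  {1}  = ᶜ of {2, 3, 4}
  {2, 3}  = {3} ∪ {2}
  [15 total]
Iteration 4: +1 →
  {1, 4}  = ᶜ of {2, 3}
  [16 total]
Iteration 5: no new sets; the family is a σ-algebra.

Therefore σ(ℰ) = { ∅, {1}, {2}, {3}, {4}, {1, 2}, {1, 3}, {1, 4}, {2, 3}, {2, 4}, {3, 4}, {1, 2, 3}, {1, 2, 4}, {1, 3, 4}, {2, 3, 4}, X } (|σ(ℰ)| = 16).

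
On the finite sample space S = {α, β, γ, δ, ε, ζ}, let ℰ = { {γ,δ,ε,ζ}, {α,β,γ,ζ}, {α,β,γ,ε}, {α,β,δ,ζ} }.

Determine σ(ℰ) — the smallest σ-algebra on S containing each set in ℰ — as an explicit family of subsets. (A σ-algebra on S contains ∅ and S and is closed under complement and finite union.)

σ(ℰ) = { ∅, {γ}, {δ}, {ε}, {ζ}, {α,β}, {γ,δ}, {γ,ε}, {γ,ζ}, {δ,ε}, {δ,ζ}, {ε,ζ}, {α,β,γ}, {α,β,δ}, {α,β,ε}, {α,β,ζ}, {γ,δ,ε}, {γ,δ,ζ}, {γ,ε,ζ}, {δ,ε,ζ}, {α,β,γ,δ}, {α,β,γ,ε}, {α,β,γ,ζ}, {α,β,δ,ε}, {α,β,δ,ζ}, {α,β,ε,ζ}, {γ,δ,ε,ζ}, {α,β,γ,δ,ε}, {α,β,γ,δ,ζ}, {α,β,γ,ε,ζ}, {α,β,δ,ε,ζ}, S }

Trace:
Initial family (6 sets): { ∅, {α,β,γ,ε}, {α,β,γ,ζ}, {α,β,δ,ζ}, {γ,δ,ε,ζ}, S }.
Iteration 1: 6 new —
  {α,β}  = ᶜ of {γ,δ,ε,ζ}
  {γ,ε}  = ᶜ of {α,β,δ,ζ}
  {δ,ε}  = ᶜ of {α,β,γ,ζ}
  {δ,ζ}  = ᶜ of {α,β,γ,ε}
  {α,β,γ,δ,ζ}  = {α,β,δ,ζ} ∪ {α,β,γ,ζ}
  {α,β,γ,ε,ζ}  = {α,β,γ,ε} ∪ {α,β,γ,ζ}
  — 12 sets.
Iteration 2: 7 new —
  {δ}  = ᶜ of {α,β,γ,ε,ζ}
  {ε}  = ᶜ of {α,β,γ,δ,ζ}
  {γ,δ,ε}  = {δ,ε} ∪ {γ,ε}
  {δ,ε,ζ}  = {δ,ε} ∪ {δ,ζ}
  {α,β,δ,ε}  = {α,β} ∪ {δ,ε}
  {α,β,γ,δ,ε}  = {δ,ε} ∪ {α,β,γ,ε}
  {α,β,δ,ε,ζ}  = {α,β,δ,ζ} ∪ {δ,ε}
  — 19 sets.
Iteration 3 adds 7:
  {γ}  = ᶜ of {α,β,δ,ε,ζ}
  {ζ}  = ᶜ of {α,β,γ,δ,ε}
  {γ,ζ}  = ᶜ of {α,β,δ,ε}
  {α,β,γ}  = ᶜ of {δ,ε,ζ}
  {α,β,δ}  = {α,β} ∪ {δ}
  {α,β,ε}  = {α,β} ∪ {ε}
  {α,β,ζ}  = ᶜ of {γ,δ,ε}
  — 26 sets.
Iteration 4: 6 new —
  {γ,δ}  = {γ} ∪ {δ}
  {ε,ζ}  = {ζ} ∪ {ε}
  {γ,δ,ζ}  = ᶜ of {α,β,ε}
  {γ,ε,ζ}  = ᶜ of {α,β,δ}
  {α,β,γ,δ}  = {α,β,γ} ∪ {α,β,δ}
  {α,β,ε,ζ}  = {ζ} ∪ {α,β,ε}
  — 32 sets.
Iteration 5: stable.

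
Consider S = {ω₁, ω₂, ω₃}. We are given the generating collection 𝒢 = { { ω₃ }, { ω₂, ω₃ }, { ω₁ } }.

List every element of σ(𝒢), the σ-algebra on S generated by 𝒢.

|σ(𝒢)| = 8.  σ(𝒢) = { {}, { ω₁ }, { ω₂ }, { ω₃ }, { ω₁, ω₂ }, { ω₁, ω₃ }, { ω₂, ω₃ }, S }

Working:
Seed the family with 𝒢 together with ∅ and S: { {}, { ω₁ }, { ω₃ }, { ω₂, ω₃ }, S }.
Round 1. New:
  { ω₁, ω₂ }  = complement { ω₃ }
  { ω₁, ω₃ }  = { ω₃ } ∪ { ω₁ }
  (now 7)
Round 2: 1 new —
  { ω₂ }  = complement { ω₁, ω₃ }
  (now 8)
Round 3: already closed under ᶜ and ∪.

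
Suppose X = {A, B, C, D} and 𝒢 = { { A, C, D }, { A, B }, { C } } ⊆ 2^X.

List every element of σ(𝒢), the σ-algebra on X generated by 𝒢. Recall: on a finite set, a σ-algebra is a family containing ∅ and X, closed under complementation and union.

Begin from { {  }, { C }, { A, B }, { A, C, D }, X } (that is, 𝒢 plus ∅ and X).
Pass 1 adds 4:
  { B }  = ᶜ of { A, C, D }
  { C, D }  = ᶜ of { A, B }
  { A, B, C }  = { C } ∪ { A, B }
  { A, B, D }  = ᶜ of { C }
  (now 9)
Pass 2 (3 new):
  { D }  = ᶜ of { A, B, C }
  { B, C }  = { B } ∪ { C }
  { B, C, D }  = { C, D } ∪ { B }
  (now 12)
Pass 3 adds 3:
  { A }  = ᶜ of { B, C, D }
  { A, D }  = ᶜ of { B, C }
  { B, D }  = { D } ∪ { B }
  (now 15)
Pass 4 (1 new):
  { A, C }  = ᶜ of { B, D }
  (now 16)
After Pass 5 the family is unchanged; done.

σ(𝒢) = { {  }, { A }, { B }, { C }, { D }, { A, B }, { A, C }, { A, D }, { B, C }, { B, D }, { C, D }, { A, B, C }, { A, B, D }, { A, C, D }, { B, C, D }, X }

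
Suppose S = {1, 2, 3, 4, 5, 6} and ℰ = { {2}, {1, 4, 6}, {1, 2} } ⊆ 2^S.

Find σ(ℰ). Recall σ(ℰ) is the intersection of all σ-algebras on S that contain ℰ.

σ(ℰ) (16 sets): { {}, {1}, {2}, {1, 2}, {3, 5}, {4, 6}, {1, 3, 5}, {1, 4, 6}, {2, 3, 5}, {2, 4, 6}, {1, 2, 3, 5}, {1, 2, 4, 6}, {3, 4, 5, 6}, {1, 3, 4, 5, 6}, {2, 3, 4, 5, 6}, S }

Check:
Start: ℰ ∪ {∅, S} = { {}, {2}, {1, 2}, {1, 4, 6}, S }.
Round 1 adds 4:
  {2, 3, 5}  = S∖{1, 4, 6}
  {1, 2, 4, 6}  = {1, 2} ∪ {1, 4, 6}
  {3, 4, 5, 6}  = S∖{1, 2}
  {1, 3, 4, 5, 6}  = S∖{2}
  [9 total]
Round 2: +3 →
  {3, 5}  = S∖{1, 2, 4, 6}
  {1, 2, 3, 5}  = {1, 2} ∪ {2, 3, 5}
  {2, 3, 4, 5, 6}  = {3, 4, 5, 6} ∪ {2}
  [12 total]
Round 3: +2 →
  {1}  = S∖{2, 3, 4, 5, 6}
  {4, 6}  = S∖{1, 2, 3, 5}
  [14 total]
Round 4 (2 new):
  {1, 3, 5}  = {3, 5} ∪ {1}
  {2, 4, 6}  = {2} ∪ {4, 6}
  [16 total]
Round 5: closed — nothing new.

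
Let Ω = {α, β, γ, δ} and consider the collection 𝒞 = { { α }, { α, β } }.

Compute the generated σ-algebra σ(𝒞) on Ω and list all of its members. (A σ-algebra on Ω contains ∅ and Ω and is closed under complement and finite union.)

Start: 𝒞 ∪ {∅, Ω} = { {}, { α }, { α, β }, Ω }.
Step 1: 2 new —
  { γ, δ }  = ᶜ of { α, β }
  { β, γ, δ }  = ᶜ of { α }
  |family| = 6
Step 2: 1 new —
  { α, γ, δ }  = { γ, δ } ∪ { α }
  |family| = 7
Step 3 adds 1:
  { β }  = ᶜ of { α, γ, δ }
  |family| = 8
Step 4 adds nothing — fixpoint reached.

Therefore σ(𝒞) = { {}, { α }, { β }, { α, β }, { γ, δ }, { α, γ, δ }, { β, γ, δ }, Ω } (|σ(𝒞)| = 8).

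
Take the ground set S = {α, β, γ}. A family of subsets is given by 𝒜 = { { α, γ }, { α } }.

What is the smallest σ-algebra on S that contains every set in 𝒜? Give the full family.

|σ(𝒜)| = 8.  σ(𝒜) = { ∅, { α }, { β }, { γ }, { α, β }, { α, γ }, { β, γ }, S }

Working:
Take S₀ = 𝒜 ∪ {∅, S} = { ∅, { α }, { α, γ }, S }.
Step 1 (2 new):
  { β }  = complement { α, γ }
  { β, γ }  = complement { α }
  — 6 sets.
Step 2. New:
  { α, β }  = { β } ∪ { α }
  — 7 sets.
Step 3 adds 1:
  { γ }  = complement { α, β }
  — 8 sets.
After Step 4 the family is unchanged; done.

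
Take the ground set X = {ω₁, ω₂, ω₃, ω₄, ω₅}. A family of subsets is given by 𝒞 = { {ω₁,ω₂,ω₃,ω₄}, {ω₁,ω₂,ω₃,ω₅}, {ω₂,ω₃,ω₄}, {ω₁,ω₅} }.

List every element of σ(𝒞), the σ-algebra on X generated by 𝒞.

|σ(𝒞)| = 16.  σ(𝒞) = { {}, {ω₁}, {ω₄}, {ω₅}, {ω₁,ω₄}, {ω₁,ω₅}, {ω₂,ω₃}, {ω₄,ω₅}, {ω₁,ω₂,ω₃}, {ω₁,ω₄,ω₅}, {ω₂,ω₃,ω₄}, {ω₂,ω₃,ω₅}, {ω₁,ω₂,ω₃,ω₄}, {ω₁,ω₂,ω₃,ω₅}, {ω₂,ω₃,ω₄,ω₅}, X }

Working:
Begin from { {}, {ω₁,ω₅}, {ω₂,ω₃,ω₄}, {ω₁,ω₂,ω₃,ω₄}, {ω₁,ω₂,ω₃,ω₅}, X } (that is, 𝒞 plus ∅ and X).
Pass 1 adds 2:
  {ω₄}  = complement {ω₁,ω₂,ω₃,ω₅}
  {ω₅}  = complement {ω₁,ω₂,ω₃,ω₄}
  |family| = 8
Pass 2 (3 new):
  {ω₄,ω₅}  = {ω₄} ∪ {ω₅}
  {ω₁,ω₄,ω₅}  = {ω₄} ∪ {ω₁,ω₅}
  {ω₂,ω₃,ω₄,ω₅}  = {ω₂,ω₃,ω₄} ∪ {ω₅}
  |family| = 11
Pass 3: 3 new —
  {ω₁}  = complement {ω₂,ω₃,ω₄,ω₅}
  {ω₂,ω₃}  = complement {ω₁,ω₄,ω₅}
  {ω₁,ω₂,ω₃}  = complement {ω₄,ω₅}
  |family| = 14
Pass 4: 2 new —
  {ω₁,ω₄}  = {ω₄} ∪ {ω₁}
  {ω₂,ω₃,ω₅}  = {ω₂,ω₃} ∪ {ω₅}
  |family| = 16
Pass 5: closed — nothing new.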